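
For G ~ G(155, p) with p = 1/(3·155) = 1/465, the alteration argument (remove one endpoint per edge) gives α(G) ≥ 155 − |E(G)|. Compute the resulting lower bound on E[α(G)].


E[|E(G)|] = C(155, 2)·p = 11935 · (1/465) = 77/3.
E[α(G)] ≥ n − E[|E(G)|] = 155 − 77/3 = 388/3.
Numerically: ≈ 129.33333.
(This is only a lower bound; the true E[α(G)] may be larger.)

E[α(G)] ≥ 388/3 ≈ 129.33333.


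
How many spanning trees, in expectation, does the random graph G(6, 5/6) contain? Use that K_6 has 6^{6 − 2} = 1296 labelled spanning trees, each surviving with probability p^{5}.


K_6 has 6^{6 − 2} = 1296 labelled spanning trees.
For each such spanning tree H, let X_H = 1 if all 5 edges of H are present in G. Then P[X_H = 1] = p^{5} = (5/6)^{5} = 3125/7776.
Summing the indicators: E[X] = Σ_H E[X_H] = 1296 · p^{5} = 1296 · 3125/7776 = 3125/6.
Numerically: E[X] ≈ 520.83.

E[X] = 1296 · (5/6)^{5} = 3125/6 ≈ 520.83.


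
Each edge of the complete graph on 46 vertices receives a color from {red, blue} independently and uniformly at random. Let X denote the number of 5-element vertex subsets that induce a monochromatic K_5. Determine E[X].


Let X = Σ_S X_S over the C(46, 5) = 1370754 subsets S of size 5, where X_S = 1 if the K_5 on S is monochromatic.
For a fixed S, the K_5 on S has C(5, 2) = 10 edges. P[all 10 edges red] = (1/2)^10, and likewise for blue, so P[monochromatic] = 2·(1/2)^10 = 2^{1 − 10} = 1/512.
Summing: E[X] = C(46, 5) · 2^{1 − 10} = 1370754 · 1/512 = 685377/256.
Numerically: E[X] ≈ 2677.2539.

E[X] = C(46,5)·2^(1−C(5,2)) = 685377/256 ≈ 2677.2539.


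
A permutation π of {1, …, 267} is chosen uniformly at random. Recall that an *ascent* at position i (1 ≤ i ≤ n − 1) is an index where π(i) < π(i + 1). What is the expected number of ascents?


Write X = Σ X_I over i = 1, …, 266, with X_I the indicator of one ascent.
There are 266 indicators.
For each fixed i, the pair (π(i), π(i+1)) is a uniformly random ordered pair of distinct values from {1, …, 267}; by symmetry P[π(i) < π(i+1)] = 1/2.
By linearity: E[X] = 266 · (1/2) = (267 − 1) · (1/2) = 133 ≈ 133.000000.

E[X] = 133 = 133.000000.


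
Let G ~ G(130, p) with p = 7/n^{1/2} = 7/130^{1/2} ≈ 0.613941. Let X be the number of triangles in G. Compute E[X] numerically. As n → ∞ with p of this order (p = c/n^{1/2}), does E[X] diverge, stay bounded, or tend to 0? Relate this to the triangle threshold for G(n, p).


Number of potential triangles: C(130, 3) = 357760.
Each occurs with probability p³ ≈ (0.613941)³ ≈ 2.31408385e-01.
By linearity: E[X] = C(130, 3)·p³ ≈ 357760 · 2.31408385e-01 ≈ 82788.663851.
Since α = 1/2 < 1, p = c/n^{1/2} ≫ 1/n is above the triangle threshold p ~ 1/n. Asymptotically E[X] ~ (c³/6)·n^{3(1−α)} = (7³/6)·n^{1.5} → ∞; triangles are abundant w.h.p.

E[X] ≈ 82788.663851; in regime p = Θ(1/n^{1/2}) E[X] diverges (above the triangle threshold p ~ 1/n).


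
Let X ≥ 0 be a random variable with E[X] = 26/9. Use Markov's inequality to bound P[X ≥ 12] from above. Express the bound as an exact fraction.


μ = E[X] = 26/9, a = 12.
Markov: P[X ≥ 12] ≤ μ/a = (26/9)/12 = 13/54.
Numerically: ≈ 0.240741.
(Since a = 12 > μ = 2.888889, the bound 13/54 is < 1 and informative.)

P[X ≥ 12] ≤ 13/54 ≈ 0.240741.


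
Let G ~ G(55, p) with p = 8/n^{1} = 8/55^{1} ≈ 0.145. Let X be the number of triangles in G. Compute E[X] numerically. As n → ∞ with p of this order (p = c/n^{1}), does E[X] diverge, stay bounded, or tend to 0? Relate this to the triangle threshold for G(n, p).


Number of potential triangles: C(55, 3) = 26235.
Each occurs with probability p³ ≈ (0.145)³ ≈ 3.07739e-03.
By linearity: E[X] = C(55, 3)·p³ ≈ 26235 · 3.07739e-03 ≈ 80.735.
Here α = 1, so p = 8/n is exactly at the triangle threshold p ~ 1/n. Asymptotically E[X] → c³/6 = 8³/6 = 256/3 ≈ 85.333, a bounded constant. In this regime the triangle count is asymptotically Poisson(c³/6).

E[X] ≈ 80.735; in regime p = Θ(1/n^{1}) E[X] stays bounded (at the triangle threshold p ~ 1/n).


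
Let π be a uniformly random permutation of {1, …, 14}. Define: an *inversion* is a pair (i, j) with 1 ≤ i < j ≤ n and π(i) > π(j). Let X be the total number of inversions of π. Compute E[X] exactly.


Write X = Σ X_I over the C(14, 2) = 91 pairs i < j, with X_I the indicator of one inversion.
There are 91 indicators.
For each fixed pair i < j, the values π(i) and π(j) are two distinct elements of {1, …, 14} in uniformly random order; by symmetry P[π(i) > π(j)] = 1/2.
By linearity: E[X] = 91 · (1/2) = C(14, 2) · (1/2) = 91/2 = 91/2 ≈ 45.5000.

E[X] = 91/2 = 45.5000.


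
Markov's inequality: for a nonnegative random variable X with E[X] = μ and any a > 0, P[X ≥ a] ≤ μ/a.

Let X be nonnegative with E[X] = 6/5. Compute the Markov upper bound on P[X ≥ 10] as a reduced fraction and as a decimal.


μ = E[X] = 6/5, a = 10.
Markov: P[X ≥ 10] ≤ μ/a = (6/5)/10 = 3/25.
Numerically: ≈ 0.120000.
(Since a = 10 > μ = 1.200000, the bound 3/25 is < 1 and informative.)

P[X ≥ 10] ≤ 3/25 ≈ 0.120000.


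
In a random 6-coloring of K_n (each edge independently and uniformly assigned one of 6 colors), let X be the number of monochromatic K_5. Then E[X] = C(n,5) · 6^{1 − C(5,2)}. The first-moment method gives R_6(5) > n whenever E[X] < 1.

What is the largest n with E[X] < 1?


We need C(n, 5) · 6^{1 − 10} < 1, i.e. C(n, 5) < 6^{10 − 1} = 10077696.
Check values of n near the boundary:
  n = 63: C(63, 5) = 7028847; 7028847 < 10077696? YES
  n = 64: C(64, 5) = 7624512; 7624512 < 10077696? YES
  n = 65: C(65, 5) = 8259888; 8259888 < 10077696? YES
  n = 66: C(66, 5) = 8936928; 8936928 < 10077696? YES
  n = 67: C(67, 5) = 9657648; 9657648 < 10077696? YES
  n = 68: C(68, 5) = 10424128; 10424128 < 10077696? NO
  n = 69: C(69, 5) = 11238513; 11238513 < 10077696? NO
The largest n with C(n, 5) < 10077696 is n = 67 (where E[X] = 67067/69984 ≈ 0.958319). Hence R_6(5) > 67, i.e. R_6(5) ≥ 68.

Largest n = 67; hence R_6(5) > 67.


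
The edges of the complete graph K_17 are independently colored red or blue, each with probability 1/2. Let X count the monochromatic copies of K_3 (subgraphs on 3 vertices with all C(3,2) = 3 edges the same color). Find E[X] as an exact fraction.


Let X = Σ_S X_S over the C(17, 3) = 680 subsets S of size 3, where X_S = 1 if the K_3 on S is monochromatic.
For a fixed S, the K_3 on S has C(3, 2) = 3 edges. P[all 3 edges red] = (1/2)^3, and likewise for blue, so P[monochromatic] = 2·(1/2)^3 = 2^{1 − 3} = 1/4.
Summing: E[X] = C(17, 3) · 2^{1 − 3} = 680 · 1/4 = 170.
Numerically: E[X] ≈ 170.000.

E[X] = C(17,3)·2^(1−C(3,2)) = 170 ≈ 170.000.


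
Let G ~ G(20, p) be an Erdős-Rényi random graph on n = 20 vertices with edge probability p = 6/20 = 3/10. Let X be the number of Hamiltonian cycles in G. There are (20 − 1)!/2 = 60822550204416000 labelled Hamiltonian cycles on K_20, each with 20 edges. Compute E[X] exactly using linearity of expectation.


K_20 has (20 − 1)!/2 = 60822550204416000 labelled Hamiltonian cycles.
For each such Hamiltonian cycle H, let X_H = 1 if all 20 edges of H are present in G. Then P[X_H = 1] = p^{20} = (3/10)^{20} = 3486784401/100000000000000000000.
By linearity: E[X] = Σ_H E[X_H] = 60822550204416000 · p^{20} = 60822550204416000 · 3486784401/100000000000000000000 = 51776152168407487821/24414062500000.
Numerically: E[X] ≈ 2.12075e+06.

E[X] = 60822550204416000 · (3/10)^{20} = 51776152168407487821/24414062500000 ≈ 2.12075e+06.


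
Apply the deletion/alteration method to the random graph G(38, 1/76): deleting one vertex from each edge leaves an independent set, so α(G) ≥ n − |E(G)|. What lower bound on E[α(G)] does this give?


E[|E(G)|] = C(38, 2)·p = 703 · (1/76) = 37/4.
E[α(G)] ≥ n − E[|E(G)|] = 38 − 37/4 = 115/4.
Numerically: ≈ 28.75000.
(This is only a lower bound; the true E[α(G)] may be larger.)

E[α(G)] ≥ 115/4 ≈ 28.75000.


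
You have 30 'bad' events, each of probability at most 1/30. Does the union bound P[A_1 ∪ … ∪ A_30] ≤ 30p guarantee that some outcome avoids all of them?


Union bound: P[∪_{i=1}^{30} A_i] ≤ Σ_i P[A_i] ≤ 30·p = 30·(1/30) = 1.
Numerically: 1 ≈ 1.0000000.
Is 1 < 1? NO.
Since the bound 1 is ≥ 1, the union bound is uninformative here; it does NOT by itself certify existence.

30·p = 1 ≈ 1.0000000; existence NOT certified by the union bound.


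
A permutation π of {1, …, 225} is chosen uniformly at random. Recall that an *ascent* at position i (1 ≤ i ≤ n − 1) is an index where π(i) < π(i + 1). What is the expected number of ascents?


Write X = Σ X_I over i = 1, …, 224, with X_I the indicator of one ascent.
There are 224 indicators.
For each fixed i, the pair (π(i), π(i+1)) is a uniformly random ordered pair of distinct values from {1, …, 225}; by symmetry P[π(i) < π(i+1)] = 1/2.
By linearity: E[X] = 224 · (1/2) = (225 − 1) · (1/2) = 112 ≈ 112.0000.

E[X] = 112 = 112.0000.


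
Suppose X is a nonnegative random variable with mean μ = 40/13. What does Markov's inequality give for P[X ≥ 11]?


μ = E[X] = 40/13, a = 11.
Markov: P[X ≥ 11] ≤ μ/a = (40/13)/11 = 40/143.
Numerically: ≈ 0.27972.
(Since a = 11 > μ = 3.07692, the bound 40/143 is < 1 and informative.)

P[X ≥ 11] ≤ 40/143 ≈ 0.27972.


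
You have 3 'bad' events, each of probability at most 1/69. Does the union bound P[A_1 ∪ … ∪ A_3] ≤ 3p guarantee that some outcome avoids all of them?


Union bound: P[∪_{i=1}^{3} A_i] ≤ Σ_i P[A_i] ≤ 3·p = 3·(1/69) = 1/23.
Numerically: 1/23 ≈ 0.043478.
Is 1/23 < 1? YES.
Since P[∪ A_i] ≤ 1/23 < 1, the complement has P[∩ A_i^c] ≥ 1 − 1/23 = 22/23 > 0, so some outcome avoids every A_i.

3·p = 1/23 ≈ 0.043478; existence CERTIFIED by the union bound.


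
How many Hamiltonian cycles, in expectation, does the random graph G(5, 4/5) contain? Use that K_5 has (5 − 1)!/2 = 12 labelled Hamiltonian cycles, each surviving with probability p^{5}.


K_5 has (5 − 1)!/2 = 12 labelled Hamiltonian cycles.
For each such Hamiltonian cycle H, let X_H = 1 if all 5 edges of H are present in G. Then P[X_H = 1] = p^{5} = (4/5)^{5} = 1024/3125.
By linearity: E[X] = Σ_H E[X_H] = 12 · p^{5} = 12 · 1024/3125 = 12288/3125.
Numerically: E[X] ≈ 3.9322.

E[X] = 12 · (4/5)^{5} = 12288/3125 ≈ 3.9322.


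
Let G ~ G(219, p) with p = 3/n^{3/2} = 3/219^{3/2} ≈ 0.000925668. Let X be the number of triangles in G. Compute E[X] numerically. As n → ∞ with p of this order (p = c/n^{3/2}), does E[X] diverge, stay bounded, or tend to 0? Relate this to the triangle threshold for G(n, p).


Number of potential triangles: C(219, 3) = 1726669.
Each occurs with probability p³ ≈ (0.000925668)³ ≈ 7.93168115e-10.
By linearity: E[X] = C(219, 3)·p³ ≈ 1726669 · 7.93168115e-10 ≈ 0.001370.
Since α = 3/2 > 1, p = c/n^{3/2} = o(1/n) is below the triangle threshold p ~ 1/n. Asymptotically E[X] ~ (c³/6)·n^{3(1−α)} = (3³/6)·n^{-1.5} → 0, so by Markov's inequality G has no triangles w.h.p.

E[X] ≈ 0.001370; in regime p = Θ(1/n^{3/2}) E[X] tends to 0 (below the triangle threshold p ~ 1/n).


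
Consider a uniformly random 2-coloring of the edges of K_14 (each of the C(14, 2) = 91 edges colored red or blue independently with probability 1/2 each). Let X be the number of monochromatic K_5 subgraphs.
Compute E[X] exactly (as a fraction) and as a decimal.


Let X = Σ_S X_S over the C(14, 5) = 2002 subsets S of size 5, where X_S = 1 if the K_5 on S is monochromatic.
For a fixed S, the K_5 on S has C(5, 2) = 10 edges. P[all 10 edges red] = (1/2)^10, and likewise for blue, so P[monochromatic] = 2·(1/2)^10 = 2^{1 − 10} = 1/512.
By linearity: E[X] = C(14, 5) · 2^{1 − 10} = 2002 · 1/512 = 1001/256.
Numerically: E[X] ≈ 3.910156.

E[X] = C(14,5)·2^(1−C(5,2)) = 1001/256 ≈ 3.910156.


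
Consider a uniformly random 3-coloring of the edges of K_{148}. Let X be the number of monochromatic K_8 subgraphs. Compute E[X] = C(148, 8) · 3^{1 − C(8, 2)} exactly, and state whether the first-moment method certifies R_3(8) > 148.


E[X] = C(148, 8) · 3^{1 − 28} = 4709614623714 · 3^{−27} = 4709614623714/7625597484987.
As a reduced fraction: E[X] = 523290513746/847288609443 ≈ 0.61761.
Is E[X] < 1? YES.
Since E[X] < 1, there exists a 3-coloring of K_{148} with no monochromatic K_8; hence R_3(8) > 148.

E[X] = 523290513746/847288609443 ≈ 0.61761; E[X] < 1, so R_3(8) > 148.


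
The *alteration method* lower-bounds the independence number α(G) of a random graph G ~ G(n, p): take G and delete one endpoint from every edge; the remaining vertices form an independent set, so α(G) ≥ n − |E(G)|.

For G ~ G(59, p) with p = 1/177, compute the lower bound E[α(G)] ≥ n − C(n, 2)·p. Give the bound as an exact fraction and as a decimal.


E[|E(G)|] = C(59, 2)·p = 1711 · (1/177) = 29/3.
E[α(G)] ≥ n − E[|E(G)|] = 59 − 29/3 = 148/3.
Numerically: ≈ 49.333333.
(This is only a lower bound; the true E[α(G)] may be larger.)

E[α(G)] ≥ 148/3 ≈ 49.333333.


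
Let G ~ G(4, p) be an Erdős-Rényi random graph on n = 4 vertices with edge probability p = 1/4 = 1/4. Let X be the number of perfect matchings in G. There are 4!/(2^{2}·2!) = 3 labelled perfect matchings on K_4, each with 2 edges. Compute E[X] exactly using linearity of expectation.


K_4 has 4!/(2^{2}·2!) = 3 labelled perfect matchings.
For each such perfect matching H, let X_H = 1 if all 2 edges of H are present in G. Then P[X_H = 1] = p^{2} = (1/4)^{2} = 1/16.
By linearity: E[X] = Σ_H E[X_H] = 3 · p^{2} = 3 · 1/16 = 3/16.
Numerically: E[X] ≈ 0.188.

E[X] = 3 · (1/4)^{2} = 3/16 ≈ 0.188.


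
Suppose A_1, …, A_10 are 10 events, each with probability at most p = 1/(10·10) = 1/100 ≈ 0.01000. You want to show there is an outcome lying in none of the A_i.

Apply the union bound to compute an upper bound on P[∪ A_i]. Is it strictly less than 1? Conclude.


Union bound: P[∪_{i=1}^{10} A_i] ≤ Σ_i P[A_i] ≤ 10·p = 10·(1/100) = 1/10.
Numerically: 1/10 ≈ 0.10000.
Is 1/10 < 1? YES.
Since P[∪ A_i] ≤ 1/10 < 1, the complement has P[∩ A_i^c] ≥ 1 − 1/10 = 9/10 > 0, so some outcome avoids every A_i.

10·p = 1/10 ≈ 0.10000; existence CERTIFIED by the union bound.


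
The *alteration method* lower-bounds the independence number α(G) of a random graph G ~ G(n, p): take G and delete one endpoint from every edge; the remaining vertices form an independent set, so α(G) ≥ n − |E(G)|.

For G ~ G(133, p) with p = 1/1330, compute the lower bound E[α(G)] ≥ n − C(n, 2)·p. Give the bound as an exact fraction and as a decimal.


E[|E(G)|] = C(133, 2)·p = 8778 · (1/1330) = 33/5.
E[α(G)] ≥ n − E[|E(G)|] = 133 − 33/5 = 632/5.
Numerically: ≈ 126.40000.
(This is only a lower bound; the true E[α(G)] may be larger.)

E[α(G)] ≥ 632/5 ≈ 126.40000.


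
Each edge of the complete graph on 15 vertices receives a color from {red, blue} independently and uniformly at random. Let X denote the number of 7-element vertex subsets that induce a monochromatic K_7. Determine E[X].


Let X = Σ_S X_S over the C(15, 7) = 6435 subsets S of size 7, where X_S = 1 if the K_7 on S is monochromatic.
For a fixed S, the K_7 on S has C(7, 2) = 21 edges. P[all 21 edges red] = (1/2)^21, and likewise for blue, so P[monochromatic] = 2·(1/2)^21 = 2^{1 − 21} = 1/1048576.
By linearity of expectation: E[X] = C(15, 7) · 2^{1 − 21} = 6435 · 1/1048576 = 6435/1048576.
Numerically: E[X] ≈ 0.00614.

E[X] = C(15,7)·2^(1−C(7,2)) = 6435/1048576 ≈ 0.00614.


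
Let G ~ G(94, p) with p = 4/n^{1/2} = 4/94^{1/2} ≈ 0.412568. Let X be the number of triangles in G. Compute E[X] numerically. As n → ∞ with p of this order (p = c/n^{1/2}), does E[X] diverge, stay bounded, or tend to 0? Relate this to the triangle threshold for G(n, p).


Number of potential triangles: C(94, 3) = 134044.
Each occurs with probability p³ ≈ (0.412568)³ ≈ 7.02244253e-02.
By linearity: E[X] = C(94, 3)·p³ ≈ 134044 · 7.02244253e-02 ≈ 9413.162862.
Since α = 1/2 < 1, p = c/n^{1/2} ≫ 1/n is above the triangle threshold p ~ 1/n. Asymptotically E[X] ~ (c³/6)·n^{3(1−α)} = (4³/6)·n^{1.5} → ∞; triangles are abundant w.h.p.

E[X] ≈ 9413.162862; in regime p = Θ(1/n^{1/2}) E[X] diverges (above the triangle threshold p ~ 1/n).


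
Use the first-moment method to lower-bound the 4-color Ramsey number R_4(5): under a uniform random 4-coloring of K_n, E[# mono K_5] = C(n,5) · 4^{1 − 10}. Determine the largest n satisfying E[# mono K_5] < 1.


We need C(n, 5) · 4^{1 − 10} < 1, i.e. C(n, 5) < 4^{10 − 1} = 262144.
Check values of n near the boundary:
  n = 29: C(29, 5) = 118755; 118755 < 262144? YES
  n = 30: C(30, 5) = 142506; 142506 < 262144? YES
  n = 31: C(31, 5) = 169911; 169911 < 262144? YES
  n = 32: C(32, 5) = 201376; 201376 < 262144? YES
  n = 33: C(33, 5) = 237336; 237336 < 262144? YES
  n = 34: C(34, 5) = 278256; 278256 < 262144? NO
The largest n with C(n, 5) < 262144 is n = 33 (where E[X] = 29667/32768 ≈ 0.905). Hence R_4(5) > 33, i.e. R_4(5) ≥ 34.

Largest n = 33; hence R_4(5) > 33.


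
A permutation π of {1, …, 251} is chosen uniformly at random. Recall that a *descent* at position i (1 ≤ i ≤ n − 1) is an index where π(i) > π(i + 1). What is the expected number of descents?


Write X = Σ X_I over i = 1, …, 250, with X_I the indicator of one descent.
There are 250 indicators.
For each fixed i, the pair (π(i), π(i+1)) is a uniformly random ordered pair of distinct values from {1, …, 251}; by symmetry P[π(i) > π(i+1)] = 1/2.
By linearity: E[X] = 250 · (1/2) = (251 − 1) · (1/2) = 125 ≈ 125.000000.

E[X] = 125 = 125.000000.


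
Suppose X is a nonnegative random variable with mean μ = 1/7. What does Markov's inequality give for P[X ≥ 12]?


μ = E[X] = 1/7, a = 12.
Markov: P[X ≥ 12] ≤ μ/a = (1/7)/12 = 1/84.
Numerically: ≈ 0.01190.
(Since a = 12 > μ = 0.14286, the bound 1/84 is < 1 and informative.)

P[X ≥ 12] ≤ 1/84 ≈ 0.01190.


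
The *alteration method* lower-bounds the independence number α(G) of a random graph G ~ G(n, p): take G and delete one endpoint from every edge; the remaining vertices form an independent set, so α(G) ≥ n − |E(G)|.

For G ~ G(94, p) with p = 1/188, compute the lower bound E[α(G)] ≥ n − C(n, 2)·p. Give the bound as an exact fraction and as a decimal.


E[|E(G)|] = C(94, 2)·p = 4371 · (1/188) = 93/4.
E[α(G)] ≥ n − E[|E(G)|] = 94 − 93/4 = 283/4.
Numerically: ≈ 70.750.
(This is only a lower bound; the true E[α(G)] may be larger.)

E[α(G)] ≥ 283/4 ≈ 70.750.


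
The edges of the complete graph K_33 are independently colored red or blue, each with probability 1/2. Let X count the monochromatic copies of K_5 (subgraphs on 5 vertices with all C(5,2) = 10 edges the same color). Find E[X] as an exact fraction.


Let X = Σ_S X_S over the C(33, 5) = 237336 subsets S of size 5, where X_S = 1 if the K_5 on S is monochromatic.
For a fixed S, the K_5 on S has C(5, 2) = 10 edges. P[all 10 edges red] = (1/2)^10, and likewise for blue, so P[monochromatic] = 2·(1/2)^10 = 2^{1 − 10} = 1/512.
By linearity: E[X] = C(33, 5) · 2^{1 − 10} = 237336 · 1/512 = 29667/64.
Numerically: E[X] ≈ 463.547.

E[X] = C(33,5)·2^(1−C(5,2)) = 29667/64 ≈ 463.547.


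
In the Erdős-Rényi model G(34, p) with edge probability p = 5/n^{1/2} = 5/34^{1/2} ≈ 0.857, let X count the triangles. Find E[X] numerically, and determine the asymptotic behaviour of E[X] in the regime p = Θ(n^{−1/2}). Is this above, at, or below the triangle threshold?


Number of potential triangles: C(34, 3) = 5984.
Each occurs with probability p³ ≈ (0.857)³ ≈ 6.30510e-01.
By linearity: E[X] = C(34, 3)·p³ ≈ 5984 · 6.30510e-01 ≈ 3772.969.
Since α = 1/2 < 1, p = c/n^{1/2} ≫ 1/n is above the triangle threshold p ~ 1/n. Asymptotically E[X] ~ (c³/6)·n^{3(1−α)} = (5³/6)·n^{1.5} → ∞; triangles are abundant w.h.p.

E[X] ≈ 3772.969; in regime p = Θ(1/n^{1/2}) E[X] diverges (above the triangle threshold p ~ 1/n).


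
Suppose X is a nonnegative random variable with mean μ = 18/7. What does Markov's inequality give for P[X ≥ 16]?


μ = E[X] = 18/7, a = 16.
Markov: P[X ≥ 16] ≤ μ/a = (18/7)/16 = 9/56.
Numerically: ≈ 0.16071.
(Since a = 16 > μ = 2.57143, the bound 9/56 is < 1 and informative.)

P[X ≥ 16] ≤ 9/56 ≈ 0.16071.


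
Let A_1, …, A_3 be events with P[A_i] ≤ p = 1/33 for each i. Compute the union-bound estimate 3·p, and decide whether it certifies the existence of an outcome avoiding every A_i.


Union bound: P[∪_{i=1}^{3} A_i] ≤ Σ_i P[A_i] ≤ 3·p = 3·(1/33) = 1/11.
Numerically: 1/11 ≈ 0.0909091.
Is 1/11 < 1? YES.
Since P[∪ A_i] ≤ 1/11 < 1, the complement has P[∩ A_i^c] ≥ 1 − 1/11 = 10/11 > 0, so some outcome avoids every A_i.

3·p = 1/11 ≈ 0.0909091; existence CERTIFIED by the union bound.


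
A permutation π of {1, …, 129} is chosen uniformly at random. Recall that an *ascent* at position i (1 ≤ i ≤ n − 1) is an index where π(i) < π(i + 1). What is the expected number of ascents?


Write X = Σ X_I over i = 1, …, 128, with X_I the indicator of one ascent.
There are 128 indicators.
For each fixed i, the pair (π(i), π(i+1)) is a uniformly random ordered pair of distinct values from {1, …, 129}; by symmetry P[π(i) < π(i+1)] = 1/2.
By linearity: E[X] = 128 · (1/2) = (129 − 1) · (1/2) = 64 ≈ 64.000000.

E[X] = 64 = 64.000000.


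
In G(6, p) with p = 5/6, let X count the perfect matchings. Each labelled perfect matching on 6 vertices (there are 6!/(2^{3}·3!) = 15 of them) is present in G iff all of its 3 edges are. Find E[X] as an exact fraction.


K_6 has 6!/(2^{3}·3!) = 15 labelled perfect matchings.
For each such perfect matching H, let X_H = 1 if all 3 edges of H are present in G. Then P[X_H = 1] = p^{3} = (5/6)^{3} = 125/216.
By linearity: E[X] = Σ_H E[X_H] = 15 · p^{3} = 15 · 125/216 = 625/72.
Numerically: E[X] ≈ 8.681.

E[X] = 15 · (5/6)^{3} = 625/72 ≈ 8.681.


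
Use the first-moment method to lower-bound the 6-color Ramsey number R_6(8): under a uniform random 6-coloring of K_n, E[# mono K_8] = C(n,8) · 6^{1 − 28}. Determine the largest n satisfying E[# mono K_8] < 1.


We need C(n, 8) · 6^{1 − 28} < 1, i.e. C(n, 8) < 6^{28 − 1} = 1023490369077469249536.
Check values of n near the boundary:
  n = 1594: C(1594, 8) = 1015652773590544255167; 1015652773590544255167 < 1023490369077469249536? YES
  n = 1595: C(1595, 8) = 1020772636343363633895; 1020772636343363633895 < 1023490369077469249536? YES
  n = 1596: C(1596, 8) = 1025915067760710553965; 1025915067760710553965 < 1023490369077469249536? NO
The largest n with C(n, 8) < 1023490369077469249536 is n = 1595 (where E[X] = 113419181815929292655/113721152119718805504 ≈ 0.997). Hence R_6(8) > 1595, i.e. R_6(8) ≥ 1596.

Largest n = 1595; hence R_6(8) > 1595.


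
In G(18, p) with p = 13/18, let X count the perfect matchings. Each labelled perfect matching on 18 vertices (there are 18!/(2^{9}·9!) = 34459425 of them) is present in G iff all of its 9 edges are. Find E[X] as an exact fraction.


K_18 has 18!/(2^{9}·9!) = 34459425 labelled perfect matchings.
For each such perfect matching H, let X_H = 1 if all 9 edges of H are present in G. Then P[X_H = 1] = p^{9} = (13/18)^{9} = 10604499373/198359290368.
By linearity: E[X] = Σ_H E[X_H] = 34459425 · p^{9} = 34459425 · 10604499373/198359290368 = 4511419145758525/2448880128.
Numerically: E[X] ≈ 1.842e+06.

E[X] = 34459425 · (13/18)^{9} = 4511419145758525/2448880128 ≈ 1.842e+06.


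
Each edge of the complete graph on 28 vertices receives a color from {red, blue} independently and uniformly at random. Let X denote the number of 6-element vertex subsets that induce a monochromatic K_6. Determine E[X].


Let X = Σ_S X_S over the C(28, 6) = 376740 subsets S of size 6, where X_S = 1 if the K_6 on S is monochromatic.
For a fixed S, the K_6 on S has C(6, 2) = 15 edges. P[all 15 edges red] = (1/2)^15, and likewise for blue, so P[monochromatic] = 2·(1/2)^15 = 2^{1 − 15} = 1/16384.
By linearity of expectation: E[X] = C(28, 6) · 2^{1 − 15} = 376740 · 1/16384 = 94185/4096.
Numerically: E[X] ≈ 22.99438.

E[X] = C(28,6)·2^(1−C(6,2)) = 94185/4096 ≈ 22.99438.


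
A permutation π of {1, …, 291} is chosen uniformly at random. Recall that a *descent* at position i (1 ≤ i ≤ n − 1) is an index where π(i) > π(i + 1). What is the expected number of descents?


Write X = Σ X_I over i = 1, …, 290, with X_I the indicator of one descent.
There are 290 indicators.
For each fixed i, the pair (π(i), π(i+1)) is a uniformly random ordered pair of distinct values from {1, …, 291}; by symmetry P[π(i) > π(i+1)] = 1/2.
By linearity: E[X] = 290 · (1/2) = (291 − 1) · (1/2) = 145 ≈ 145.000000.

E[X] = 145 = 145.000000.


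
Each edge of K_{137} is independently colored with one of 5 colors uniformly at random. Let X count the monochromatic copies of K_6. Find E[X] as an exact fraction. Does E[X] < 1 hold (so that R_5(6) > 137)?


E[X] = C(137, 6) · 5^{1 − 15} = 8218472724 · 5^{−14} = 8218472724/6103515625.
As a reduced fraction: E[X] = 8218472724/6103515625 ≈ 1.347.
Is E[X] < 1? NO.
Since E[X] ≥ 1, the first-moment bound is inconclusive at n = 137; it does NOT by itself certify R_5(6) > 137.

E[X] = 8218472724/6103515625 ≈ 1.347; E[X] ≥ 1; first-moment method inconclusive here.


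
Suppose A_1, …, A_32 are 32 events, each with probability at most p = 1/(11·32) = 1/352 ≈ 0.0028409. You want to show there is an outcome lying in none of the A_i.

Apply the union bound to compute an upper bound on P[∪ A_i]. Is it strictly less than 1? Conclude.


Union bound: P[∪_{i=1}^{32} A_i] ≤ Σ_i P[A_i] ≤ 32·p = 32·(1/352) = 1/11.
Numerically: 1/11 ≈ 0.0909091.
Is 1/11 < 1? YES.
Since P[∪ A_i] ≤ 1/11 < 1, the complement has P[∩ A_i^c] ≥ 1 − 1/11 = 10/11 > 0, so some outcome avoids every A_i.

32·p = 1/11 ≈ 0.0909091; existence CERTIFIED by the union bound.


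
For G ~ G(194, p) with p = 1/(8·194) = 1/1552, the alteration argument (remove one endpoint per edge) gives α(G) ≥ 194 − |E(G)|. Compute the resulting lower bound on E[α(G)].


E[|E(G)|] = C(194, 2)·p = 18721 · (1/1552) = 193/16.
E[α(G)] ≥ n − E[|E(G)|] = 194 − 193/16 = 2911/16.
Numerically: ≈ 181.93750.
(This is only a lower bound; the true E[α(G)] may be larger.)

E[α(G)] ≥ 2911/16 ≈ 181.93750.


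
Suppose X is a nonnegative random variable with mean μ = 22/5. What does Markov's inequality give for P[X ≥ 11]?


μ = E[X] = 22/5, a = 11.
Markov: P[X ≥ 11] ≤ μ/a = (22/5)/11 = 2/5.
Numerically: ≈ 0.400.
(Since a = 11 > μ = 4.400, the bound 2/5 is < 1 and informative.)

P[X ≥ 11] ≤ 2/5 ≈ 0.400.


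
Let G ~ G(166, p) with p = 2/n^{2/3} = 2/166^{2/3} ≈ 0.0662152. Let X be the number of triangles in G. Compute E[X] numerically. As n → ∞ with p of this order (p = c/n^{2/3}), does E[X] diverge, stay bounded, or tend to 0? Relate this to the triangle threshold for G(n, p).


Number of potential triangles: C(166, 3) = 748660.
Each occurs with probability p³ ≈ (0.0662152)³ ≈ 2.90317898e-04.
By linearity: E[X] = C(166, 3)·p³ ≈ 748660 · 2.90317898e-04 ≈ 217.349398.
Since α = 2/3 < 1, p = c/n^{2/3} ≫ 1/n is above the triangle threshold p ~ 1/n. Asymptotically E[X] ~ (c³/6)·n^{3(1−α)} = (2³/6)·n^{1} → ∞; triangles are abundant w.h.p.

E[X] ≈ 217.349398; in regime p = Θ(1/n^{2/3}) E[X] diverges (above the triangle threshold p ~ 1/n).


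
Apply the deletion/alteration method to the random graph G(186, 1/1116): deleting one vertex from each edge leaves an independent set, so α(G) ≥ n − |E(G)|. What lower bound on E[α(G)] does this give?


E[|E(G)|] = C(186, 2)·p = 17205 · (1/1116) = 185/12.
E[α(G)] ≥ n − E[|E(G)|] = 186 − 185/12 = 2047/12.
Numerically: ≈ 170.58333.
(This is only a lower bound; the true E[α(G)] may be larger.)

E[α(G)] ≥ 2047/12 ≈ 170.58333.


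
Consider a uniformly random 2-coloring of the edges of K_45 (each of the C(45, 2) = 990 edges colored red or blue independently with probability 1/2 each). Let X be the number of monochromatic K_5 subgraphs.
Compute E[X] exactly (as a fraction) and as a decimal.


Let X = Σ_S X_S over the C(45, 5) = 1221759 subsets S of size 5, where X_S = 1 if the K_5 on S is monochromatic.
For a fixed S, the K_5 on S has C(5, 2) = 10 edges. P[all 10 edges red] = (1/2)^10, and likewise for blue, so P[monochromatic] = 2·(1/2)^10 = 2^{1 − 10} = 1/512.
By linearity of expectation: E[X] = C(45, 5) · 2^{1 − 10} = 1221759 · 1/512 = 1221759/512.
Numerically: E[X] ≈ 2386.248.

E[X] = C(45,5)·2^(1−C(5,2)) = 1221759/512 ≈ 2386.248.


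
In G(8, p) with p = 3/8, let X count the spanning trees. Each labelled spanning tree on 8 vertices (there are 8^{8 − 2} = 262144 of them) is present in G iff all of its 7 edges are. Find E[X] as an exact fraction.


K_8 has 8^{8 − 2} = 262144 labelled spanning trees.
For each such spanning tree H, let X_H = 1 if all 7 edges of H are present in G. Then P[X_H = 1] = p^{7} = (3/8)^{7} = 2187/2097152.
Summing the indicators: E[X] = Σ_H E[X_H] = 262144 · p^{7} = 262144 · 2187/2097152 = 2187/8.
Numerically: E[X] ≈ 273.375.

E[X] = 262144 · (3/8)^{7} = 2187/8 ≈ 273.375.


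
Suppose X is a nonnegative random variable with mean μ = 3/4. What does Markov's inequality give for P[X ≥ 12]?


μ = E[X] = 3/4, a = 12.
Markov: P[X ≥ 12] ≤ μ/a = (3/4)/12 = 1/16.
Numerically: ≈ 0.06250.
(Since a = 12 > μ = 0.75000, the bound 1/16 is < 1 and informative.)

P[X ≥ 12] ≤ 1/16 ≈ 0.06250.


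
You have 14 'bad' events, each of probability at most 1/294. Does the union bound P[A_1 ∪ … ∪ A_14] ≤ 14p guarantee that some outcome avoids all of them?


Union bound: P[∪_{i=1}^{14} A_i] ≤ Σ_i P[A_i] ≤ 14·p = 14·(1/294) = 1/21.
Numerically: 1/21 ≈ 0.047619.
Is 1/21 < 1? YES.
Since P[∪ A_i] ≤ 1/21 < 1, the complement has P[∩ A_i^c] ≥ 1 − 1/21 = 20/21 > 0, so some outcome avoids every A_i.

14·p = 1/21 ≈ 0.047619; existence CERTIFIED by the union bound.


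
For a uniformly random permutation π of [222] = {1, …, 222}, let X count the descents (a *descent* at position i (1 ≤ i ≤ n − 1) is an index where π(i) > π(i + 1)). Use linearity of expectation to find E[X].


Write X = Σ X_I over i = 1, …, 221, with X_I the indicator of one descent.
There are 221 indicators.
For each fixed i, the pair (π(i), π(i+1)) is a uniformly random ordered pair of distinct values from {1, …, 222}; by symmetry P[π(i) > π(i+1)] = 1/2.
By linearity: E[X] = 221 · (1/2) = (222 − 1) · (1/2) = 221/2 ≈ 110.5000.

E[X] = 221/2 = 110.5000.


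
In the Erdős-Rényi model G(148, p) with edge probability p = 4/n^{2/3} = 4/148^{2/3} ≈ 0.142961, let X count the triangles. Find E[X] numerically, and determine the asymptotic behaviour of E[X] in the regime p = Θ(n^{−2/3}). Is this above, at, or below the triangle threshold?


Number of potential triangles: C(148, 3) = 529396.
Each occurs with probability p³ ≈ (0.142961)³ ≈ 2.92184076e-03.
By linearity: E[X] = C(148, 3)·p³ ≈ 529396 · 2.92184076e-03 ≈ 1546.810811.
Since α = 2/3 < 1, p = c/n^{2/3} ≫ 1/n is above the triangle threshold p ~ 1/n. Asymptotically E[X] ~ (c³/6)·n^{3(1−α)} = (4³/6)·n^{1} → ∞; triangles are abundant w.h.p.

E[X] ≈ 1546.810811; in regime p = Θ(1/n^{2/3}) E[X] diverges (above the triangle threshold p ~ 1/n).


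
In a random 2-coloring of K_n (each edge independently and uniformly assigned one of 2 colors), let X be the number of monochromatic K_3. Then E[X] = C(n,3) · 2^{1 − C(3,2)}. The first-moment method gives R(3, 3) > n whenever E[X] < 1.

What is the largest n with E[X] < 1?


We need C(n, 3) · 2^{1 − 3} < 1, i.e. C(n, 3) < 2^{3 − 1} = 4.
Check values of n near the boundary:
  n = 3: C(3, 3) = 1; 1 < 4? YES
  n = 4: C(4, 3) = 4; 4 < 4? NO
  n = 5: C(5, 3) = 10; 10 < 4? NO
The largest n with C(n, 3) < 4 is n = 3 (where E[X] = 1/4 ≈ 0.250). Hence R(3, 3) > 3, i.e. R(3, 3) ≥ 4.

Largest n = 3; hence R(3, 3) > 3.


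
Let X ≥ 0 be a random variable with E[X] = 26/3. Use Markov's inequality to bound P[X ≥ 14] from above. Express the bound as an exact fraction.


μ = E[X] = 26/3, a = 14.
Markov: P[X ≥ 14] ≤ μ/a = (26/3)/14 = 13/21.
Numerically: ≈ 0.619048.
(Since a = 14 > μ = 8.666667, the bound 13/21 is < 1 and informative.)

P[X ≥ 14] ≤ 13/21 ≈ 0.619048.


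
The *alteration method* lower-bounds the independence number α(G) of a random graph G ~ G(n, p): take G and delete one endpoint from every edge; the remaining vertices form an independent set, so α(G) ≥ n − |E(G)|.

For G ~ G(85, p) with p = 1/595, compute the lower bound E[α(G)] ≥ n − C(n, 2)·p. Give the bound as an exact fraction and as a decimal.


E[|E(G)|] = C(85, 2)·p = 3570 · (1/595) = 6.
E[α(G)] ≥ n − E[|E(G)|] = 85 − 6 = 79.
Numerically: ≈ 79.00000.
(This is only a lower bound; the true E[α(G)] may be larger.)

E[α(G)] ≥ 79 ≈ 79.00000.


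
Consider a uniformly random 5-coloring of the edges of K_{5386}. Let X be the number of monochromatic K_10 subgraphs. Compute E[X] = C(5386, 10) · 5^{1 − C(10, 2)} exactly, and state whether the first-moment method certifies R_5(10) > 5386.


E[X] = C(5386, 10) · 5^{1 − 45} = 5613966214234562222231428510561 · 5^{−44} = 5613966214234562222231428510561/5684341886080801486968994140625.
As a reduced fraction: E[X] = 5613966214234562222231428510561/5684341886080801486968994140625 ≈ 0.9876194.
Is E[X] < 1? YES.
Since E[X] < 1, there exists a 5-coloring of K_{5386} with no monochromatic K_10; hence R_5(10) > 5386.

E[X] = 5613966214234562222231428510561/5684341886080801486968994140625 ≈ 0.9876194; E[X] < 1, so R_5(10) > 5386.


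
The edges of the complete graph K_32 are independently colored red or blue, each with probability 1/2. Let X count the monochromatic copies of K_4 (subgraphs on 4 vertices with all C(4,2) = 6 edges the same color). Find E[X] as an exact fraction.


Let X = Σ_S X_S over the C(32, 4) = 35960 subsets S of size 4, where X_S = 1 if the K_4 on S is monochromatic.
For a fixed S, the K_4 on S has C(4, 2) = 6 edges. P[all 6 edges red] = (1/2)^6, and likewise for blue, so P[monochromatic] = 2·(1/2)^6 = 2^{1 − 6} = 1/32.
By linearity: E[X] = C(32, 4) · 2^{1 − 6} = 35960 · 1/32 = 4495/4.
Numerically: E[X] ≈ 1123.750000.

E[X] = C(32,4)·2^(1−C(4,2)) = 4495/4 ≈ 1123.750000.


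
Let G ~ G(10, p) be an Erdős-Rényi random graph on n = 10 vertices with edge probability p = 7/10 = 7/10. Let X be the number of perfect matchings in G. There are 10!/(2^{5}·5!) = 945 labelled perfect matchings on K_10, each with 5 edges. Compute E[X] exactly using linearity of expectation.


K_10 has 10!/(2^{5}·5!) = 945 labelled perfect matchings.
For each such perfect matching H, let X_H = 1 if all 5 edges of H are present in G. Then P[X_H = 1] = p^{5} = (7/10)^{5} = 16807/100000.
Summing the indicators: E[X] = Σ_H E[X_H] = 945 · p^{5} = 945 · 16807/100000 = 3176523/20000.
Numerically: E[X] ≈ 158.8.

E[X] = 945 · (7/10)^{5} = 3176523/20000 ≈ 158.8.


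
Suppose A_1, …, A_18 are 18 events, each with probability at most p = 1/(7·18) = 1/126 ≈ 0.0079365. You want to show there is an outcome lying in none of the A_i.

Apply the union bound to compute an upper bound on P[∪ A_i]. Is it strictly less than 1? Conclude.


Union bound: P[∪_{i=1}^{18} A_i] ≤ Σ_i P[A_i] ≤ 18·p = 18·(1/126) = 1/7.
Numerically: 1/7 ≈ 0.1428571.
Is 1/7 < 1? YES.
Since P[∪ A_i] ≤ 1/7 < 1, the complement has P[∩ A_i^c] ≥ 1 − 1/7 = 6/7 > 0, so some outcome avoids every A_i.

18·p = 1/7 ≈ 0.1428571; existence CERTIFIED by the union bound.


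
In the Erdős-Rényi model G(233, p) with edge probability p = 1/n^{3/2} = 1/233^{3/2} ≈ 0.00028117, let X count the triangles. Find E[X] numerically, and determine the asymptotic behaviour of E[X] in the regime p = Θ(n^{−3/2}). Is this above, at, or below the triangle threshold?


Number of potential triangles: C(233, 3) = 2081156.
Each occurs with probability p³ ≈ (0.00028117)³ ≈ 2.2227896e-11.
By linearity: E[X] = C(233, 3)·p³ ≈ 2081156 · 2.2227896e-11 ≈ 0.00005.
Since α = 3/2 > 1, p = c/n^{3/2} = o(1/n) is below the triangle threshold p ~ 1/n. Asymptotically E[X] ~ (c³/6)·n^{3(1−α)} = (1³/6)·n^{-1.5} → 0, so by Markov's inequality G has no triangles w.h.p.

E[X] ≈ 0.00005; in regime p = Θ(1/n^{3/2}) E[X] tends to 0 (below the triangle threshold p ~ 1/n).


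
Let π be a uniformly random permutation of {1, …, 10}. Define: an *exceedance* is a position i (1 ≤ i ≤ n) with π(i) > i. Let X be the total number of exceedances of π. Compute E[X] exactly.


Write X = Σ_{i=1}^{10} X_i, where X_i = 1_{π(i) > i}.
For each fixed i, π(i) is uniform over {1, …, 10} (marginal of a uniform permutation), so P[π(i) > i] = (n − i)/n. Summing: Σ_{i=1}^{10} (n − i)/n = (0 + 1 + … + 9)/10 = 10(10 − 1)/(2·10) = (10 − 1)/2.
Hence E[X] = Σ_{i=1}^{10} (10 − i)/10 = 9/2 ≈ 4.500000.

E[X] = 9/2 = 4.500000.


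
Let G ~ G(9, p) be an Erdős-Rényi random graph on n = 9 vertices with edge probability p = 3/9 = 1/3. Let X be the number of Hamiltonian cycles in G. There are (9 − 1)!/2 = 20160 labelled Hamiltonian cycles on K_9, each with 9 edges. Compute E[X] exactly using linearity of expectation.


K_9 has (9 − 1)!/2 = 20160 labelled Hamiltonian cycles.
For each such Hamiltonian cycle H, let X_H = 1 if all 9 edges of H are present in G. Then P[X_H = 1] = p^{9} = (1/3)^{9} = 1/19683.
By linearity of expectation: E[X] = Σ_H E[X_H] = 20160 · p^{9} = 20160 · 1/19683 = 2240/2187.
Numerically: E[X] ≈ 1.024.

E[X] = 20160 · (1/3)^{9} = 2240/2187 ≈ 1.024.


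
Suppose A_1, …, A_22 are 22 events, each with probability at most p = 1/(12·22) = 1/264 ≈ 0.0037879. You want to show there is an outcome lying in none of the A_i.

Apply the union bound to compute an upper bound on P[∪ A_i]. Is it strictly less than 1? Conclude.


Union bound: P[∪_{i=1}^{22} A_i] ≤ Σ_i P[A_i] ≤ 22·p = 22·(1/264) = 1/12.
Numerically: 1/12 ≈ 0.0833333.
Is 1/12 < 1? YES.
Since P[∪ A_i] ≤ 1/12 < 1, the complement has P[∩ A_i^c] ≥ 1 − 1/12 = 11/12 > 0, so some outcome avoids every A_i.

22·p = 1/12 ≈ 0.0833333; existence CERTIFIED by the union bound.


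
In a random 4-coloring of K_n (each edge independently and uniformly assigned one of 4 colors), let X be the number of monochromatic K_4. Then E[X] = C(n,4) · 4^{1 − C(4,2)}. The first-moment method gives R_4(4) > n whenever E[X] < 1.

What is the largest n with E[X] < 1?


We need C(n, 4) · 4^{1 − 6} < 1, i.e. C(n, 4) < 4^{6 − 1} = 1024.
Check values of n near the boundary:
  n = 8: C(8, 4) = 70; 70 < 1024? YES
  n = 9: C(9, 4) = 126; 126 < 1024? YES
  n = 10: C(10, 4) = 210; 210 < 1024? YES
  n = 11: C(11, 4) = 330; 330 < 1024? YES
  n = 12: C(12, 4) = 495; 495 < 1024? YES
  n = 13: C(13, 4) = 715; 715 < 1024? YES
  n = 14: C(14, 4) = 1001; 1001 < 1024? YES
  n = 15: C(15, 4) = 1365; 1365 < 1024? NO
  n = 16: C(16, 4) = 1820; 1820 < 1024? NO
  n = 17: C(17, 4) = 2380; 2380 < 1024? NO
The largest n with C(n, 4) < 1024 is n = 14 (where E[X] = 1001/1024 ≈ 0.978). Hence R_4(4) > 14, i.e. R_4(4) ≥ 15.

Largest n = 14; hence R_4(4) > 14.


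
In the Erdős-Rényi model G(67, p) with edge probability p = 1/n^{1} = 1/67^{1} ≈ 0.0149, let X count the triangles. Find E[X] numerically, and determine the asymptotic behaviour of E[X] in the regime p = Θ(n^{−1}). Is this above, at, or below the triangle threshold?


Number of potential triangles: C(67, 3) = 47905.
Each occurs with probability p³ ≈ (0.0149)³ ≈ 3.32488e-06.
By linearity: E[X] = C(67, 3)·p³ ≈ 47905 · 3.32488e-06 ≈ 0.159.
Here α = 1, so p = 1/n is exactly at the triangle threshold p ~ 1/n. Asymptotically E[X] → c³/6 = 1³/6 = 1/6 ≈ 0.167, a bounded constant. In this regime the triangle count is asymptotically Poisson(c³/6).

E[X] ≈ 0.159; in regime p = Θ(1/n^{1}) E[X] stays bounded (at the triangle threshold p ~ 1/n).
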